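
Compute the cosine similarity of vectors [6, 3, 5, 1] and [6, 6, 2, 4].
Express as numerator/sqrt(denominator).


dot = 68. |a|^2 = 71, |b|^2 = 92. cos = 68/sqrt(6532).

68/sqrt(6532)


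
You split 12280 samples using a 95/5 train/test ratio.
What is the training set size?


Test set = 12280 * 5% = 614. Training set = 12280 - 614 = 11666.

11666


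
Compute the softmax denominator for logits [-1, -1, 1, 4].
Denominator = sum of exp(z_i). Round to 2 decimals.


Denom = e^-1=0.3679 + e^-1=0.3679 + e^1=2.7183 + e^4=54.5982. Sum = 58.0523, which rounds to 58.05.

58.05


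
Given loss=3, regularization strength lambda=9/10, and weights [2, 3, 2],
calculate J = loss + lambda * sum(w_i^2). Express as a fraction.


L2 sq norm = sum(w^2) = 17. J = 3 + 9/10 * 17 = 183/10.

183/10


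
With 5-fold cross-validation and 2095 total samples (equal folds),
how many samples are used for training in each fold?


Each validation fold has 2095/5 = 419 samples. Training set = 2095 - 419 = 1676.

1676


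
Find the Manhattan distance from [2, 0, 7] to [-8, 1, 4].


d = sum of absolute differences: |2--8|=10 + |0-1|=1 + |7-4|=3 = 14.

14


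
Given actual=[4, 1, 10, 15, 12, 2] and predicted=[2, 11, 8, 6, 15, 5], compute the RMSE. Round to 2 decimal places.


MSE = 34.5000. RMSE = sqrt(34.5000) = 5.87.

5.87


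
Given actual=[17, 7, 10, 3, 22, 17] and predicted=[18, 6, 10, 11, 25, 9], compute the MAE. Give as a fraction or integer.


MAE = (1/6) * (|17-18|=1 + |7-6|=1 + |10-10|=0 + |3-11|=8 + |22-25|=3 + |17-9|=8). Sum = 21. MAE = 7/2.

7/2


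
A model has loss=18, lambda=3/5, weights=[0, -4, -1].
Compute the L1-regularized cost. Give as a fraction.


L1 norm = sum(|w|) = 5. J = 18 + 3/5 * 5 = 21.

21


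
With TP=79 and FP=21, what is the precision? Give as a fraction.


Precision = TP / (TP + FP) = 79 / 100 = 79/100.

79/100


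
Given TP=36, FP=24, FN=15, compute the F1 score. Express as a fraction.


Precision = 36/60 = 3/5. Recall = 36/51 = 12/17. F1 = 2*P*R/(P+R) = 24/37.

24/37


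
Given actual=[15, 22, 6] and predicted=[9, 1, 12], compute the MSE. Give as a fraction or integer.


MSE = (1/3) * ((15-9)^2=36 + (22-1)^2=441 + (6-12)^2=36). Sum = 513. MSE = 171.

171


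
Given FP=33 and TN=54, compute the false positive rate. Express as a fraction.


FPR = FP / (FP + TN) = 33 / 87 = 11/29.

11/29


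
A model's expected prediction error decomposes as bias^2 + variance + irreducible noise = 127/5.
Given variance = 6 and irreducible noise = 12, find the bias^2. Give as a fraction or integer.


Total error = bias^2 + variance + irreducible noise. So bias^2 = 127/5 - 6 - 12 = 37/5.

37/5


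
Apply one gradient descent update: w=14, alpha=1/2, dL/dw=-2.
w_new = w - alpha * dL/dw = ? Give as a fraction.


w_new = 14 - 1/2 * -2 = 14 - -1 = 15.

15


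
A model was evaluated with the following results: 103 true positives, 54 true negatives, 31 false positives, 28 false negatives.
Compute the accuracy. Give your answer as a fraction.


Accuracy = (TP + TN) / (TP + TN + FP + FN) = (103 + 54) / 216 = 157/216.

157/216


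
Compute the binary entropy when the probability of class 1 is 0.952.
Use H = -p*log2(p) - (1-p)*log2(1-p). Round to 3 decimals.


H = -0.952*log2(0.952) - 0.048*log2(0.048) = 0.278.

0.278


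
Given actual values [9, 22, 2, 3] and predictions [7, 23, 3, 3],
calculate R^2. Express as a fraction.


Mean(y) = 9. SS_res = 6. SS_tot = 254. R^2 = 1 - 6/(254) = 124/127.

124/127


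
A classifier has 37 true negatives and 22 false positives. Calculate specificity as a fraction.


Specificity = TN / (TN + FP) = 37 / 59 = 37/59.

37/59


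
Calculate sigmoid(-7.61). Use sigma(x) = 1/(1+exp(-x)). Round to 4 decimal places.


sigma(-7.61) = 1/(1+e^(7.61)) = 1/(1+2018.278098) = 1/2019.278098 = 0.0005.

0.0005


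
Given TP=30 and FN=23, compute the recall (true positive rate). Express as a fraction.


Recall = TP / (TP + FN) = 30 / 53 = 30/53.

30/53


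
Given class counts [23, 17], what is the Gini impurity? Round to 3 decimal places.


Total = 40. Proportions: 23/40, 17/40. sum(p_i^2) = 0.5112. Gini = 1 - 0.5112 = 0.4888, which rounds to 0.489.

0.489


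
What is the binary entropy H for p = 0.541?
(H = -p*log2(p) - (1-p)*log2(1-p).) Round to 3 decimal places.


H = -0.541*log2(0.541) - 0.459*log2(0.459) = 0.995.

0.995


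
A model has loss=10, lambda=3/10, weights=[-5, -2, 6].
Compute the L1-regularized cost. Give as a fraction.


L1 norm = sum(|w|) = 13. J = 10 + 3/10 * 13 = 139/10.

139/10


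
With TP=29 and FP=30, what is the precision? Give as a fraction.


Precision = TP / (TP + FP) = 29 / 59 = 29/59.

29/59


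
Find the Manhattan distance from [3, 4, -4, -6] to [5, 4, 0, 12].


d = sum of absolute differences: |3-5|=2 + |4-4|=0 + |-4-0|=4 + |-6-12|=18 = 24.

24


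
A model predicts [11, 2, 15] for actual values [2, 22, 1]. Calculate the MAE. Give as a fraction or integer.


MAE = (1/3) * (|2-11|=9 + |22-2|=20 + |1-15|=14). Sum = 43. MAE = 43/3.

43/3


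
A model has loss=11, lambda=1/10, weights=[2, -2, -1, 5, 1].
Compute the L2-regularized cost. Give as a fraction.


L2 sq norm = sum(w^2) = 35. J = 11 + 1/10 * 35 = 29/2.

29/2


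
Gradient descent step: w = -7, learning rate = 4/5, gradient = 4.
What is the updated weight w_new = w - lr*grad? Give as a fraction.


w_new = -7 - 4/5 * 4 = -7 - 16/5 = -51/5.

-51/5


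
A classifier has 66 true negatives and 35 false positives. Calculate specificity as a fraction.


Specificity = TN / (TN + FP) = 66 / 101 = 66/101.

66/101


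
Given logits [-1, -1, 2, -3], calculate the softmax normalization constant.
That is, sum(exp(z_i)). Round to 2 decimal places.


Denom = e^-1=0.3679 + e^-1=0.3679 + e^2=7.3891 + e^-3=0.0498. Sum = 8.1747, which rounds to 8.17.

8.17


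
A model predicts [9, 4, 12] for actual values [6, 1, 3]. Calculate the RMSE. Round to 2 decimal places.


MSE = 33.0000. RMSE = sqrt(33.0000) = 5.74.

5.74


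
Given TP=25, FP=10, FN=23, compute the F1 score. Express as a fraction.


Precision = 25/35 = 5/7. Recall = 25/48 = 25/48. F1 = 2*P*R/(P+R) = 50/83.

50/83


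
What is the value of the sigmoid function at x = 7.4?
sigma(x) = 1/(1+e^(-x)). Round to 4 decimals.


sigma(7.4) = 1/(1+e^(-7.4)) = 1/(1+0.000611) = 1/1.000611 = 0.9994.

0.9994


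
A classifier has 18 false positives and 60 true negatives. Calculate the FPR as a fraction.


FPR = FP / (FP + TN) = 18 / 78 = 3/13.

3/13


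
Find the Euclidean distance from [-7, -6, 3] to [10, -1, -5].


d = sqrt(sum of squared differences). (-7-10)^2=289, (-6--1)^2=25, (3--5)^2=64. Sum = 378.

sqrt(378)


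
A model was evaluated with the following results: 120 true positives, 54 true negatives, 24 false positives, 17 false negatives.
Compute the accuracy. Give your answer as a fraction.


Accuracy = (TP + TN) / (TP + TN + FP + FN) = (120 + 54) / 215 = 174/215.

174/215


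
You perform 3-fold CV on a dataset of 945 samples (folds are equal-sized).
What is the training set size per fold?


Each validation fold has 945/3 = 315 samples. Training set = 945 - 315 = 630.

630


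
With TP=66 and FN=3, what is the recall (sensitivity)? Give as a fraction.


Recall = TP / (TP + FN) = 66 / 69 = 22/23.

22/23


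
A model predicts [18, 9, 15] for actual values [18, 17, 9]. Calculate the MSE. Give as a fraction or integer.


MSE = (1/3) * ((18-18)^2=0 + (17-9)^2=64 + (9-15)^2=36). Sum = 100. MSE = 100/3.

100/3


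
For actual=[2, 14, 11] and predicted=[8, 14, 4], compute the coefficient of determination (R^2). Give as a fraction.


Mean(y) = 9. SS_res = 85. SS_tot = 78. R^2 = 1 - 85/(78) = -7/78.

-7/78


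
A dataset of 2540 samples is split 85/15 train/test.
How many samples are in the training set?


Test set = 2540 * 15% = 381. Training set = 2540 - 381 = 2159.

2159


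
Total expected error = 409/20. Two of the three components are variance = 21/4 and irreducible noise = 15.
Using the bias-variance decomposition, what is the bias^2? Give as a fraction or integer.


Total error = bias^2 + variance + irreducible noise. So bias^2 = 409/20 - 21/4 - 15 = 1/5.

1/5


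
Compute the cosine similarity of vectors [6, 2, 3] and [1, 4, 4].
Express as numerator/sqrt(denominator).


dot = 26. |a|^2 = 49, |b|^2 = 33. cos = 26/sqrt(1617).

26/sqrt(1617)


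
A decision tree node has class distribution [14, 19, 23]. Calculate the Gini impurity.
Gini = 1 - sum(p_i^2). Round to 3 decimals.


Total = 56. Proportions: 14/56, 19/56, 23/56. sum(p_i^2) = 0.3463. Gini = 1 - 0.3463 = 0.6537, which rounds to 0.654.

0.654


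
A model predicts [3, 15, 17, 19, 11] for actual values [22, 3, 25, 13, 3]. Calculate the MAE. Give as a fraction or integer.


MAE = (1/5) * (|22-3|=19 + |3-15|=12 + |25-17|=8 + |13-19|=6 + |3-11|=8). Sum = 53. MAE = 53/5.

53/5


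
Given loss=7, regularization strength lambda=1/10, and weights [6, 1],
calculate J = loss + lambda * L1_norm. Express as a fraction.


L1 norm = sum(|w|) = 7. J = 7 + 1/10 * 7 = 77/10.

77/10


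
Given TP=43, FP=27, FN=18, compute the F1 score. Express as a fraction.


Precision = 43/70 = 43/70. Recall = 43/61 = 43/61. F1 = 2*P*R/(P+R) = 86/131.

86/131


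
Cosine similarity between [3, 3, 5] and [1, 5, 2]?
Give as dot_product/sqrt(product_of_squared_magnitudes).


dot = 28. |a|^2 = 43, |b|^2 = 30. cos = 28/sqrt(1290).

28/sqrt(1290)


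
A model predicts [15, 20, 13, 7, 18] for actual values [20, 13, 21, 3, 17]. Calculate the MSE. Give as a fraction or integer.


MSE = (1/5) * ((20-15)^2=25 + (13-20)^2=49 + (21-13)^2=64 + (3-7)^2=16 + (17-18)^2=1). Sum = 155. MSE = 31.

31


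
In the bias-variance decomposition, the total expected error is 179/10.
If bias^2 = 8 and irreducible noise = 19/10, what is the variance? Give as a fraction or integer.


Total error = bias^2 + variance + irreducible noise. So variance = 179/10 - 8 - 19/10 = 8.

8


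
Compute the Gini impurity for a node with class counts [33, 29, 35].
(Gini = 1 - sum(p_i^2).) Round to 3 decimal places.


Total = 97. Proportions: 33/97, 29/97, 35/97. sum(p_i^2) = 0.3353. Gini = 1 - 0.3353 = 0.6647, which rounds to 0.665.

0.665


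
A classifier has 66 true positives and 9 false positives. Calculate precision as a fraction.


Precision = TP / (TP + FP) = 66 / 75 = 22/25.

22/25


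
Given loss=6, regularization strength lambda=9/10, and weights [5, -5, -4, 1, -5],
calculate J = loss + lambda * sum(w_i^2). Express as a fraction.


L2 sq norm = sum(w^2) = 92. J = 6 + 9/10 * 92 = 444/5.

444/5


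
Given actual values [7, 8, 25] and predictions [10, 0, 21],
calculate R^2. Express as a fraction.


Mean(y) = 40/3. SS_res = 89. SS_tot = 614/3. R^2 = 1 - 89/(614/3) = 347/614.

347/614


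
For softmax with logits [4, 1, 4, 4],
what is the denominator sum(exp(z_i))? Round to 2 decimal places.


Denom = e^4=54.5982 + e^1=2.7183 + e^4=54.5982 + e^4=54.5982. Sum = 166.5129, which rounds to 166.51.

166.51


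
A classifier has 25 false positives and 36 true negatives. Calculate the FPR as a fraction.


FPR = FP / (FP + TN) = 25 / 61 = 25/61.

25/61


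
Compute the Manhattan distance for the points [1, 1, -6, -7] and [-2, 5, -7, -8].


d = sum of absolute differences: |1--2|=3 + |1-5|=4 + |-6--7|=1 + |-7--8|=1 = 9.

9


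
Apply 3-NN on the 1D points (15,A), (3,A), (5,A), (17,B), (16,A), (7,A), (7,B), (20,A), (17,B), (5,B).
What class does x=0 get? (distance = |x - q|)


Distances: |15-0|=15, |3-0|=3, |5-0|=5, |17-0|=17, |16-0|=16, |7-0|=7, |7-0|=7, |20-0|=20, |17-0|=17, |5-0|=5. 3 nearest: (3,A), (5,A), (5,B). Counts: {'A': 2, 'B': 1}. Majority class: A.

A


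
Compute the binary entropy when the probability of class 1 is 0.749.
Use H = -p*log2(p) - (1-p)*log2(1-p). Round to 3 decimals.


H = -0.749*log2(0.749) - 0.251*log2(0.251) = 0.813.

0.813


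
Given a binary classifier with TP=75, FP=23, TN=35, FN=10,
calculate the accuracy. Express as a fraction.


Accuracy = (TP + TN) / (TP + TN + FP + FN) = (75 + 35) / 143 = 10/13.

10/13


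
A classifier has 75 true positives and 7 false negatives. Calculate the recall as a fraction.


Recall = TP / (TP + FN) = 75 / 82 = 75/82.

75/82


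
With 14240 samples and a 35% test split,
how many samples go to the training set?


Test set = 14240 * 35% = 4984. Training set = 14240 - 4984 = 9256.

9256


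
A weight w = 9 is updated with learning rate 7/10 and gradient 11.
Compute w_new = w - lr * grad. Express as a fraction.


w_new = 9 - 7/10 * 11 = 9 - 77/10 = 13/10.

13/10


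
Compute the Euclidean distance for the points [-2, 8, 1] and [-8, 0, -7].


d = sqrt(sum of squared differences). (-2--8)^2=36, (8-0)^2=64, (1--7)^2=64. Sum = 164.

sqrt(164)


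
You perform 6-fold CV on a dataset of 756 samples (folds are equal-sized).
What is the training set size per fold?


Each validation fold has 756/6 = 126 samples. Training set = 756 - 126 = 630.

630


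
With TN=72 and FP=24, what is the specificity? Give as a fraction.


Specificity = TN / (TN + FP) = 72 / 96 = 3/4.

3/4


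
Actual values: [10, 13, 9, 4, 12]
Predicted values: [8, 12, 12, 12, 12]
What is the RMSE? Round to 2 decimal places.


MSE = 15.6000. RMSE = sqrt(15.6000) = 3.95.

3.95


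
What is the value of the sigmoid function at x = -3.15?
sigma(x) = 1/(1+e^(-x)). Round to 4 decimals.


sigma(-3.15) = 1/(1+e^(3.15)) = 1/(1+23.336065) = 1/24.336065 = 0.0411.

0.0411


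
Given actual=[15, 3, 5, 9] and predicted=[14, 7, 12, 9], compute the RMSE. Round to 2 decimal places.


MSE = 16.5000. RMSE = sqrt(16.5000) = 4.06.

4.06


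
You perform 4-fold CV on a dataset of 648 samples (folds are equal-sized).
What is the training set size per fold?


Each validation fold has 648/4 = 162 samples. Training set = 648 - 162 = 486.

486


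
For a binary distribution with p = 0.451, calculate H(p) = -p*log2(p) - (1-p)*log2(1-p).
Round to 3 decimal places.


H = -0.451*log2(0.451) - 0.549*log2(0.549) = 0.993.

0.993


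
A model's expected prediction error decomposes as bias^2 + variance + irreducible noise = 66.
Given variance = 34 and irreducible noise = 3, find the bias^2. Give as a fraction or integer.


Total error = bias^2 + variance + irreducible noise. So bias^2 = 66 - 34 - 3 = 29.

29


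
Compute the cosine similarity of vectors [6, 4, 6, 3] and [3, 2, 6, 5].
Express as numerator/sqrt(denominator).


dot = 77. |a|^2 = 97, |b|^2 = 74. cos = 77/sqrt(7178).

77/sqrt(7178)


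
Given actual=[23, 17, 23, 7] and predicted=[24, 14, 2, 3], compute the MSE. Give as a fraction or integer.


MSE = (1/4) * ((23-24)^2=1 + (17-14)^2=9 + (23-2)^2=441 + (7-3)^2=16). Sum = 467. MSE = 467/4.

467/4


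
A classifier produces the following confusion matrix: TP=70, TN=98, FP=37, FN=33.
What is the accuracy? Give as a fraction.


Accuracy = (TP + TN) / (TP + TN + FP + FN) = (70 + 98) / 238 = 12/17.

12/17


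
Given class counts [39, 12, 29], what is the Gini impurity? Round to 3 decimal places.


Total = 80. Proportions: 39/80, 12/80, 29/80. sum(p_i^2) = 0.3916. Gini = 1 - 0.3916 = 0.6084, which rounds to 0.608.

0.608


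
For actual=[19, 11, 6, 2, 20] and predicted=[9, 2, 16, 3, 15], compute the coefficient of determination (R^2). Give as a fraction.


Mean(y) = 58/5. SS_res = 307. SS_tot = 1246/5. R^2 = 1 - 307/(1246/5) = -289/1246.

-289/1246


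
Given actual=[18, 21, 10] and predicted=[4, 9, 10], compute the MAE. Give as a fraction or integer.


MAE = (1/3) * (|18-4|=14 + |21-9|=12 + |10-10|=0). Sum = 26. MAE = 26/3.

26/3


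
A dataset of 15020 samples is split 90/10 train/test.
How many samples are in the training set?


Test set = 15020 * 10% = 1502. Training set = 15020 - 1502 = 13518.

13518


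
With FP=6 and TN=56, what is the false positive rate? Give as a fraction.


FPR = FP / (FP + TN) = 6 / 62 = 3/31.

3/31


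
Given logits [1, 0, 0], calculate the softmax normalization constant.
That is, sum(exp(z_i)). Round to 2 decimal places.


Denom = e^1=2.7183 + e^0=1.0000 + e^0=1.0000. Sum = 4.7183, which rounds to 4.72.

4.72


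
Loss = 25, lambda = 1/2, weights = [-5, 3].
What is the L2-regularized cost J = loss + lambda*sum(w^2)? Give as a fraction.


L2 sq norm = sum(w^2) = 34. J = 25 + 1/2 * 34 = 42.

42


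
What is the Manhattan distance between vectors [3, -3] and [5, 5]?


d = sum of absolute differences: |3-5|=2 + |-3-5|=8 = 10.

10


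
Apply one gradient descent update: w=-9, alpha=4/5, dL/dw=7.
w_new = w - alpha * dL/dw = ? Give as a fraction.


w_new = -9 - 4/5 * 7 = -9 - 28/5 = -73/5.

-73/5


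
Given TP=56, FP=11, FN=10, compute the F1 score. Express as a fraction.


Precision = 56/67 = 56/67. Recall = 56/66 = 28/33. F1 = 2*P*R/(P+R) = 16/19.

16/19


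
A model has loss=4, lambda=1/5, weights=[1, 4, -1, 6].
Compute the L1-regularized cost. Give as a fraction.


L1 norm = sum(|w|) = 12. J = 4 + 1/5 * 12 = 32/5.

32/5


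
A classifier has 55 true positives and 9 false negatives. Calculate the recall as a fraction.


Recall = TP / (TP + FN) = 55 / 64 = 55/64.

55/64


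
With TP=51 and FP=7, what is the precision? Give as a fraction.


Precision = TP / (TP + FP) = 51 / 58 = 51/58.

51/58


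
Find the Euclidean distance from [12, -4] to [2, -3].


d = sqrt(sum of squared differences). (12-2)^2=100, (-4--3)^2=1. Sum = 101.

sqrt(101)


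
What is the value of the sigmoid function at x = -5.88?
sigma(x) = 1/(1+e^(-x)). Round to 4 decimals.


sigma(-5.88) = 1/(1+e^(5.88)) = 1/(1+357.809242) = 1/358.809242 = 0.0028.

0.0028


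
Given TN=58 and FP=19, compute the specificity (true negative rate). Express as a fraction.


Specificity = TN / (TN + FP) = 58 / 77 = 58/77.

58/77


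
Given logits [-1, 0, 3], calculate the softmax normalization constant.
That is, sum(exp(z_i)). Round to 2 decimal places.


Denom = e^-1=0.3679 + e^0=1.0000 + e^3=20.0855. Sum = 21.4534, which rounds to 21.45.

21.45


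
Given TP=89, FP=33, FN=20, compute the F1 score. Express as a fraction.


Precision = 89/122 = 89/122. Recall = 89/109 = 89/109. F1 = 2*P*R/(P+R) = 178/231.

178/231


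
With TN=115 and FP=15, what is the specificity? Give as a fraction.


Specificity = TN / (TN + FP) = 115 / 130 = 23/26.

23/26


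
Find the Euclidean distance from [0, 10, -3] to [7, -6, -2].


d = sqrt(sum of squared differences). (0-7)^2=49, (10--6)^2=256, (-3--2)^2=1. Sum = 306.

sqrt(306)


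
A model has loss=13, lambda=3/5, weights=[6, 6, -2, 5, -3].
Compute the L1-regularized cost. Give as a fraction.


L1 norm = sum(|w|) = 22. J = 13 + 3/5 * 22 = 131/5.

131/5


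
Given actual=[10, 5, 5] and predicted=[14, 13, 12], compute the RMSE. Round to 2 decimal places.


MSE = 43.0000. RMSE = sqrt(43.0000) = 6.56.

6.56


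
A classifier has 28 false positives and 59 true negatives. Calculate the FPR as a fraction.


FPR = FP / (FP + TN) = 28 / 87 = 28/87.

28/87


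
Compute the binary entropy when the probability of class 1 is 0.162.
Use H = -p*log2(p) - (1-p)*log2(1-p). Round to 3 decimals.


H = -0.162*log2(0.162) - 0.838*log2(0.838) = 0.639.

0.639


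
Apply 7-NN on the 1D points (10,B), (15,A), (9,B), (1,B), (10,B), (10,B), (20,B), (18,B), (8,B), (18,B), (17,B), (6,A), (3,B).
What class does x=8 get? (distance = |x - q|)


Distances: |10-8|=2, |15-8|=7, |9-8|=1, |1-8|=7, |10-8|=2, |10-8|=2, |20-8|=12, |18-8|=10, |8-8|=0, |18-8|=10, |17-8|=9, |6-8|=2, |3-8|=5. 7 nearest: (8,B), (9,B), (6,A), (10,B), (10,B), (10,B), (3,B). Counts: {'B': 6, 'A': 1}. Majority class: B.

B


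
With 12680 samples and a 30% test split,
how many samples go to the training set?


Test set = 12680 * 30% = 3804. Training set = 12680 - 3804 = 8876.

8876


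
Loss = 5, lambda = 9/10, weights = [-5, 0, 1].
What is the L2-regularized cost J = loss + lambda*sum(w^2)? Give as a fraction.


L2 sq norm = sum(w^2) = 26. J = 5 + 9/10 * 26 = 142/5.

142/5


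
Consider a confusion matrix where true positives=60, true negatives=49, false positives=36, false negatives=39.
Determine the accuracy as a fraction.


Accuracy = (TP + TN) / (TP + TN + FP + FN) = (60 + 49) / 184 = 109/184.

109/184


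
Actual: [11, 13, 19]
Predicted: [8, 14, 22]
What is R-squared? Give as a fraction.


Mean(y) = 43/3. SS_res = 19. SS_tot = 104/3. R^2 = 1 - 19/(104/3) = 47/104.

47/104


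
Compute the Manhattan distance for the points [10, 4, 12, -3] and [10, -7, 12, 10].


d = sum of absolute differences: |10-10|=0 + |4--7|=11 + |12-12|=0 + |-3-10|=13 = 24.

24


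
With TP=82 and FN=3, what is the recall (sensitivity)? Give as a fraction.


Recall = TP / (TP + FN) = 82 / 85 = 82/85.

82/85


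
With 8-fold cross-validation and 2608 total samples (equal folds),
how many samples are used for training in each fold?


Each validation fold has 2608/8 = 326 samples. Training set = 2608 - 326 = 2282.

2282


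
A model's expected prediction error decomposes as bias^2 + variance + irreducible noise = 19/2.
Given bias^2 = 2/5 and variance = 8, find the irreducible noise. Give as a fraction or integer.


Total error = bias^2 + variance + irreducible noise. So irreducible noise = 19/2 - 2/5 - 8 = 11/10.

11/10


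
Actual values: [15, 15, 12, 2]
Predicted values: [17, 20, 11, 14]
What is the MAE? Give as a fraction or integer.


MAE = (1/4) * (|15-17|=2 + |15-20|=5 + |12-11|=1 + |2-14|=12). Sum = 20. MAE = 5.

5


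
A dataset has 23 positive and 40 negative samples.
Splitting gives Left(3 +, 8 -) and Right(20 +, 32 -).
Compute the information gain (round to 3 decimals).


H(parent) = 0.9468. H(left) = 0.8454, H(right) = 0.9612. Weighted = (11/63)*0.8454 + (52/63)*0.9612 = 0.9410. IG = 0.9468 - 0.9410 = 0.0058, which rounds to 0.006.

0.006


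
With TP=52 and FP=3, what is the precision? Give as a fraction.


Precision = TP / (TP + FP) = 52 / 55 = 52/55.

52/55


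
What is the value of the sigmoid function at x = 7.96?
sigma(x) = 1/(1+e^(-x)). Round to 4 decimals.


sigma(7.96) = 1/(1+e^(-7.96)) = 1/(1+0.000349) = 1/1.000349 = 0.9997.

0.9997


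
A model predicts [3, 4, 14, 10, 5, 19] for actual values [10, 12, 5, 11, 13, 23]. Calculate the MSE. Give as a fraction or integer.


MSE = (1/6) * ((10-3)^2=49 + (12-4)^2=64 + (5-14)^2=81 + (11-10)^2=1 + (13-5)^2=64 + (23-19)^2=16). Sum = 275. MSE = 275/6.

275/6


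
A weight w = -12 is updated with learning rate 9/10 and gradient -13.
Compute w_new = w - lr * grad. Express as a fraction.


w_new = -12 - 9/10 * -13 = -12 - -117/10 = -3/10.

-3/10


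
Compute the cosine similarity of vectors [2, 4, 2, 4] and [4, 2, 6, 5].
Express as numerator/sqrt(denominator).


dot = 48. |a|^2 = 40, |b|^2 = 81. cos = 48/sqrt(3240).

48/sqrt(3240)


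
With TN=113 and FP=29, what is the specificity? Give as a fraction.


Specificity = TN / (TN + FP) = 113 / 142 = 113/142.

113/142


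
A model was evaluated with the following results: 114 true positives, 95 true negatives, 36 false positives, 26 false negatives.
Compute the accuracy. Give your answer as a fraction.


Accuracy = (TP + TN) / (TP + TN + FP + FN) = (114 + 95) / 271 = 209/271.

209/271


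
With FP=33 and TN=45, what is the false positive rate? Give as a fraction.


FPR = FP / (FP + TN) = 33 / 78 = 11/26.

11/26


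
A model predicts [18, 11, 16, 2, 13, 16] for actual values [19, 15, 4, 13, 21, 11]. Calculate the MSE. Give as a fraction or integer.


MSE = (1/6) * ((19-18)^2=1 + (15-11)^2=16 + (4-16)^2=144 + (13-2)^2=121 + (21-13)^2=64 + (11-16)^2=25). Sum = 371. MSE = 371/6.

371/6


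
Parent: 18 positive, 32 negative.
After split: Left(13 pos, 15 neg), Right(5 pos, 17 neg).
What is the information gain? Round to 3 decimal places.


H(parent) = 0.9427. H(left) = 0.9963, H(right) = 0.7732. Weighted = (28/50)*0.9963 + (22/50)*0.7732 = 0.8981. IG = 0.9427 - 0.8981 = 0.0446, which rounds to 0.045.

0.045


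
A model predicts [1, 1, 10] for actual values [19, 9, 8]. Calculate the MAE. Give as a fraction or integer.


MAE = (1/3) * (|19-1|=18 + |9-1|=8 + |8-10|=2). Sum = 28. MAE = 28/3.

28/3


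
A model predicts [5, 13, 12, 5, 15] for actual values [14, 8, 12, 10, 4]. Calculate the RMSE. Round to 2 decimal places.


MSE = 50.4000. RMSE = sqrt(50.4000) = 7.10.

7.10


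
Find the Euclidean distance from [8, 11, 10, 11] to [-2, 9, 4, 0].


d = sqrt(sum of squared differences). (8--2)^2=100, (11-9)^2=4, (10-4)^2=36, (11-0)^2=121. Sum = 261.

sqrt(261)


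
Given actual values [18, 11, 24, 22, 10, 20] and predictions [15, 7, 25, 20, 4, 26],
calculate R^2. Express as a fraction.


Mean(y) = 35/2. SS_res = 102. SS_tot = 335/2. R^2 = 1 - 102/(335/2) = 131/335.

131/335


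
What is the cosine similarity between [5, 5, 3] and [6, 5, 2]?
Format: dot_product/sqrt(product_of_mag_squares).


dot = 61. |a|^2 = 59, |b|^2 = 65. cos = 61/sqrt(3835).

61/sqrt(3835)


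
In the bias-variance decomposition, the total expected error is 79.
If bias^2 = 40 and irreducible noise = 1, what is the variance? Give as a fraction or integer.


Total error = bias^2 + variance + irreducible noise. So variance = 79 - 40 - 1 = 38.

38


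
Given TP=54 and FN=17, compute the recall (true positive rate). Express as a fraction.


Recall = TP / (TP + FN) = 54 / 71 = 54/71.

54/71


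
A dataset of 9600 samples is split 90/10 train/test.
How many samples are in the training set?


Test set = 9600 * 10% = 960. Training set = 9600 - 960 = 8640.

8640


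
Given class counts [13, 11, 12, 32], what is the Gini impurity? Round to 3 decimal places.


Total = 68. Proportions: 13/68, 11/68, 12/68, 32/68. sum(p_i^2) = 0.3153. Gini = 1 - 0.3153 = 0.6847, which rounds to 0.685.

0.685


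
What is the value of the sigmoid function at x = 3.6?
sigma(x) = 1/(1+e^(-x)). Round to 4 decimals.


sigma(3.6) = 1/(1+e^(-3.6)) = 1/(1+0.027324) = 1/1.027324 = 0.9734.

0.9734


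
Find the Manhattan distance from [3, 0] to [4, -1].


d = sum of absolute differences: |3-4|=1 + |0--1|=1 = 2.

2


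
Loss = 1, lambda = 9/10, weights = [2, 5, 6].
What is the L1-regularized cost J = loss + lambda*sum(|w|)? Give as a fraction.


L1 norm = sum(|w|) = 13. J = 1 + 9/10 * 13 = 127/10.

127/10


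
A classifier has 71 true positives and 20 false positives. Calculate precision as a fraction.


Precision = TP / (TP + FP) = 71 / 91 = 71/91.

71/91


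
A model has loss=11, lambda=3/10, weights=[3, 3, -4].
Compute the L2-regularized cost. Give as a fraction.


L2 sq norm = sum(w^2) = 34. J = 11 + 3/10 * 34 = 106/5.

106/5


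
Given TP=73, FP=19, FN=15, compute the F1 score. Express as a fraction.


Precision = 73/92 = 73/92. Recall = 73/88 = 73/88. F1 = 2*P*R/(P+R) = 73/90.

73/90


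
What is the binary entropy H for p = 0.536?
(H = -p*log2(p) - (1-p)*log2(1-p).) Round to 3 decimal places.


H = -0.536*log2(0.536) - 0.464*log2(0.464) = 0.996.

0.996


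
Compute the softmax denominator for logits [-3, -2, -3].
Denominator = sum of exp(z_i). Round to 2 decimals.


Denom = e^-3=0.0498 + e^-2=0.1353 + e^-3=0.0498. Sum = 0.2349, which rounds to 0.23.

0.23


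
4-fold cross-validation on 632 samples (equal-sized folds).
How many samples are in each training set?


Each validation fold has 632/4 = 158 samples. Training set = 632 - 158 = 474.

474


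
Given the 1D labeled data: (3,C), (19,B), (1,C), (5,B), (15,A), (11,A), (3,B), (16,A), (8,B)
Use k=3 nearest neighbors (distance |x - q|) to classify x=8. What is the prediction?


Distances: |3-8|=5, |19-8|=11, |1-8|=7, |5-8|=3, |15-8|=7, |11-8|=3, |3-8|=5, |16-8|=8, |8-8|=0. 3 nearest: (8,B), (11,A), (5,B). Counts: {'B': 2, 'A': 1}. Majority class: B.

B


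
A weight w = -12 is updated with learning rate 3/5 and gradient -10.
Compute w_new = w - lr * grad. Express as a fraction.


w_new = -12 - 3/5 * -10 = -12 - -6 = -6.

-6


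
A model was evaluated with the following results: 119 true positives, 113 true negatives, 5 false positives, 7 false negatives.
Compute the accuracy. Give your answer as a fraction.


Accuracy = (TP + TN) / (TP + TN + FP + FN) = (119 + 113) / 244 = 58/61.

58/61


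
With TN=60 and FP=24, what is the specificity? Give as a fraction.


Specificity = TN / (TN + FP) = 60 / 84 = 5/7.

5/7


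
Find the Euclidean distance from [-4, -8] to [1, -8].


d = sqrt(sum of squared differences). (-4-1)^2=25, (-8--8)^2=0. Sum = 25.

5


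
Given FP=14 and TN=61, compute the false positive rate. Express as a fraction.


FPR = FP / (FP + TN) = 14 / 75 = 14/75.

14/75


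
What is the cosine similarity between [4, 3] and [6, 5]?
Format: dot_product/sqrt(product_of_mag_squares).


dot = 39. |a|^2 = 25, |b|^2 = 61. cos = 39/sqrt(1525).

39/sqrt(1525)


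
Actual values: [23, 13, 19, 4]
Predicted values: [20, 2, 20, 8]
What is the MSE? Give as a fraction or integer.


MSE = (1/4) * ((23-20)^2=9 + (13-2)^2=121 + (19-20)^2=1 + (4-8)^2=16). Sum = 147. MSE = 147/4.

147/4


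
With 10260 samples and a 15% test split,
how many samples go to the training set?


Test set = 10260 * 15% = 1539. Training set = 10260 - 1539 = 8721.

8721


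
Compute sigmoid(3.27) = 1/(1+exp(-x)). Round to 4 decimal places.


sigma(3.27) = 1/(1+e^(-3.27)) = 1/(1+0.038006) = 1/1.038006 = 0.9634.

0.9634


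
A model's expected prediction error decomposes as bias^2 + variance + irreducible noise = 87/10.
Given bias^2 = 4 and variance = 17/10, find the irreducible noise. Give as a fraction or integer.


Total error = bias^2 + variance + irreducible noise. So irreducible noise = 87/10 - 4 - 17/10 = 3.

3


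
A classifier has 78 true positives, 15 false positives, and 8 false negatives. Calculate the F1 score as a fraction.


Precision = 78/93 = 26/31. Recall = 78/86 = 39/43. F1 = 2*P*R/(P+R) = 156/179.

156/179


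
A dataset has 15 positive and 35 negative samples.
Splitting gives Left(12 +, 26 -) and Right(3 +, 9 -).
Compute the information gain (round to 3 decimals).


H(parent) = 0.8813. H(left) = 0.8997, H(right) = 0.8113. Weighted = (38/50)*0.8997 + (12/50)*0.8113 = 0.8785. IG = 0.8813 - 0.8785 = 0.0028, which rounds to 0.003.

0.003


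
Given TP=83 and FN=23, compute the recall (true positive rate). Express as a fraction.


Recall = TP / (TP + FN) = 83 / 106 = 83/106.

83/106


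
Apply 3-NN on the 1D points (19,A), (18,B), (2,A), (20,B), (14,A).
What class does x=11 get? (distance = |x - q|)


Distances: |19-11|=8, |18-11|=7, |2-11|=9, |20-11|=9, |14-11|=3. 3 nearest: (14,A), (18,B), (19,A). Counts: {'A': 2, 'B': 1}. Majority class: A.

A


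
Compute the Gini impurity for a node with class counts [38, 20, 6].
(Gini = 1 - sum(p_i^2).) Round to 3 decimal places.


Total = 64. Proportions: 38/64, 20/64, 6/64. sum(p_i^2) = 0.4590. Gini = 1 - 0.4590 = 0.5410, which rounds to 0.541.

0.541


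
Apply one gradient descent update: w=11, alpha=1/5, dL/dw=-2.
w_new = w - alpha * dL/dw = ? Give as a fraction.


w_new = 11 - 1/5 * -2 = 11 - -2/5 = 57/5.

57/5


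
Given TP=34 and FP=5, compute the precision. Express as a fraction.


Precision = TP / (TP + FP) = 34 / 39 = 34/39.

34/39


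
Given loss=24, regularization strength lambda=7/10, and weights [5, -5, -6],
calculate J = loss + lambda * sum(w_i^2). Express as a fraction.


L2 sq norm = sum(w^2) = 86. J = 24 + 7/10 * 86 = 421/5.

421/5


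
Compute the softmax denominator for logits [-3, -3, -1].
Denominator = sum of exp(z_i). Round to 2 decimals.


Denom = e^-3=0.0498 + e^-3=0.0498 + e^-1=0.3679. Sum = 0.4675, which rounds to 0.47.

0.47


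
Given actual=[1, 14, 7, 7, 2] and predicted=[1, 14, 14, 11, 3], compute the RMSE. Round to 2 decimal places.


MSE = 13.2000. RMSE = sqrt(13.2000) = 3.63.

3.63


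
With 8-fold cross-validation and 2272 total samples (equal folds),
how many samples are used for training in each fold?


Each validation fold has 2272/8 = 284 samples. Training set = 2272 - 284 = 1988.

1988


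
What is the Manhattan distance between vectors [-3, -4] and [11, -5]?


d = sum of absolute differences: |-3-11|=14 + |-4--5|=1 = 15.

15


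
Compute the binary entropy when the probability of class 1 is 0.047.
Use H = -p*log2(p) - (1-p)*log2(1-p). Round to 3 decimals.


H = -0.047*log2(0.047) - 0.953*log2(0.953) = 0.274.

0.274


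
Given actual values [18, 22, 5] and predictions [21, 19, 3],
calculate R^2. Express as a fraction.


Mean(y) = 15. SS_res = 22. SS_tot = 158. R^2 = 1 - 22/(158) = 68/79.

68/79


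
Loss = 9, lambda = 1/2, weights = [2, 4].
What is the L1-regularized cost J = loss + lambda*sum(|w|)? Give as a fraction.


L1 norm = sum(|w|) = 6. J = 9 + 1/2 * 6 = 12.

12


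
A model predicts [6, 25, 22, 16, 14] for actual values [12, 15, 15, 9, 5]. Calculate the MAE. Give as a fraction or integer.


MAE = (1/5) * (|12-6|=6 + |15-25|=10 + |15-22|=7 + |9-16|=7 + |5-14|=9). Sum = 39. MAE = 39/5.

39/5


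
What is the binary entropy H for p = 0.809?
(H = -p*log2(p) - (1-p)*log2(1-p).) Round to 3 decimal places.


H = -0.809*log2(0.809) - 0.191*log2(0.191) = 0.704.

0.704


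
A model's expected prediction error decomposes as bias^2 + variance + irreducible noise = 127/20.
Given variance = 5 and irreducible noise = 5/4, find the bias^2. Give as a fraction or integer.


Total error = bias^2 + variance + irreducible noise. So bias^2 = 127/20 - 5 - 5/4 = 1/10.

1/10


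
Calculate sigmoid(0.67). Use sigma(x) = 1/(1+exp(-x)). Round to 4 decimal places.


sigma(0.67) = 1/(1+e^(-0.67)) = 1/(1+0.511709) = 1/1.511709 = 0.6615.

0.6615


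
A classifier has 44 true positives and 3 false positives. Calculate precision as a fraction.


Precision = TP / (TP + FP) = 44 / 47 = 44/47.

44/47


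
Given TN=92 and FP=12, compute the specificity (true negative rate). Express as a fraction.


Specificity = TN / (TN + FP) = 92 / 104 = 23/26.

23/26


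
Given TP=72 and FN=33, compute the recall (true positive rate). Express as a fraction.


Recall = TP / (TP + FN) = 72 / 105 = 24/35.

24/35


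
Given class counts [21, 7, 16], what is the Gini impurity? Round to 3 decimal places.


Total = 44. Proportions: 21/44, 7/44, 16/44. sum(p_i^2) = 0.3853. Gini = 1 - 0.3853 = 0.6147, which rounds to 0.615.

0.615


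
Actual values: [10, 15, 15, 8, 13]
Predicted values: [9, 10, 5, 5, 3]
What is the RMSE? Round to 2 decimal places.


MSE = 47.0000. RMSE = sqrt(47.0000) = 6.86.

6.86


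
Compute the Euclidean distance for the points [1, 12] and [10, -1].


d = sqrt(sum of squared differences). (1-10)^2=81, (12--1)^2=169. Sum = 250.

sqrt(250)


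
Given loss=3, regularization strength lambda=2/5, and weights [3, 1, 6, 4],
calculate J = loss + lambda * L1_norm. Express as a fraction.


L1 norm = sum(|w|) = 14. J = 3 + 2/5 * 14 = 43/5.

43/5


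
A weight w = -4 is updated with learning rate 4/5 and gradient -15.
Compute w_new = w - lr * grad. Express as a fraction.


w_new = -4 - 4/5 * -15 = -4 - -12 = 8.

8


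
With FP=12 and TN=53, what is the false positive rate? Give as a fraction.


FPR = FP / (FP + TN) = 12 / 65 = 12/65.

12/65


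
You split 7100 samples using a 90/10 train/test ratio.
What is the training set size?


Test set = 7100 * 10% = 710. Training set = 7100 - 710 = 6390.

6390


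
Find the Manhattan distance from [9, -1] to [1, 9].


d = sum of absolute differences: |9-1|=8 + |-1-9|=10 = 18.

18


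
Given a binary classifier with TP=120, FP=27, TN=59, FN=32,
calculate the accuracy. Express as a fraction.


Accuracy = (TP + TN) / (TP + TN + FP + FN) = (120 + 59) / 238 = 179/238.

179/238


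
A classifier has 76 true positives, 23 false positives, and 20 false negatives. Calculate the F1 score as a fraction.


Precision = 76/99 = 76/99. Recall = 76/96 = 19/24. F1 = 2*P*R/(P+R) = 152/195.

152/195


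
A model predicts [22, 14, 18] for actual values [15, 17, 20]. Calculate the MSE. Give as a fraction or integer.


MSE = (1/3) * ((15-22)^2=49 + (17-14)^2=9 + (20-18)^2=4). Sum = 62. MSE = 62/3.

62/3


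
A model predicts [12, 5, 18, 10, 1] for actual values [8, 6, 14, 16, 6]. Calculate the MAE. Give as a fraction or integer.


MAE = (1/5) * (|8-12|=4 + |6-5|=1 + |14-18|=4 + |16-10|=6 + |6-1|=5). Sum = 20. MAE = 4.

4


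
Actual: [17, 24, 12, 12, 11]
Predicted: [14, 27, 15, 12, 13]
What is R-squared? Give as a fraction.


Mean(y) = 76/5. SS_res = 31. SS_tot = 594/5. R^2 = 1 - 31/(594/5) = 439/594.

439/594


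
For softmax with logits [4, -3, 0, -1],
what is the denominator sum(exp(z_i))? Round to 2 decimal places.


Denom = e^4=54.5982 + e^-3=0.0498 + e^0=1.0000 + e^-1=0.3679. Sum = 56.0159, which rounds to 56.02.

56.02


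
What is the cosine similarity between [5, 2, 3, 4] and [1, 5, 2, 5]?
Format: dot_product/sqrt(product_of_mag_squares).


dot = 41. |a|^2 = 54, |b|^2 = 55. cos = 41/sqrt(2970).

41/sqrt(2970)


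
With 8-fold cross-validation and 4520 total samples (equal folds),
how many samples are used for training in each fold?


Each validation fold has 4520/8 = 565 samples. Training set = 4520 - 565 = 3955.

3955


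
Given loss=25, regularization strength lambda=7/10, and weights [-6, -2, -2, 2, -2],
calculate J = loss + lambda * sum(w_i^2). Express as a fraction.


L2 sq norm = sum(w^2) = 52. J = 25 + 7/10 * 52 = 307/5.

307/5


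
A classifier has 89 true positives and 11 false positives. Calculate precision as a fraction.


Precision = TP / (TP + FP) = 89 / 100 = 89/100.

89/100


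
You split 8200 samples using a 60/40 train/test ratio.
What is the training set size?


Test set = 8200 * 40% = 3280. Training set = 8200 - 3280 = 4920.

4920


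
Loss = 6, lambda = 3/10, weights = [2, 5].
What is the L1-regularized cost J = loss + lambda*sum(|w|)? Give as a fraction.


L1 norm = sum(|w|) = 7. J = 6 + 3/10 * 7 = 81/10.

81/10


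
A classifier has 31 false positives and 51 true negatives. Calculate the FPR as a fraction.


FPR = FP / (FP + TN) = 31 / 82 = 31/82.

31/82


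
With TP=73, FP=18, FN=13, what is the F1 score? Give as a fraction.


Precision = 73/91 = 73/91. Recall = 73/86 = 73/86. F1 = 2*P*R/(P+R) = 146/177.

146/177


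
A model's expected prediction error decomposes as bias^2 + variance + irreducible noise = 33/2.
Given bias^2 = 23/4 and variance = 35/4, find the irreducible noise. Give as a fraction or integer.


Total error = bias^2 + variance + irreducible noise. So irreducible noise = 33/2 - 23/4 - 35/4 = 2.

2


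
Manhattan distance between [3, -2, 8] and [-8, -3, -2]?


d = sum of absolute differences: |3--8|=11 + |-2--3|=1 + |8--2|=10 = 22.

22


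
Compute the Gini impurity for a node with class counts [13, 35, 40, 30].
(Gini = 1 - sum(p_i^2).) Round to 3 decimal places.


Total = 118. Proportions: 13/118, 35/118, 40/118, 30/118. sum(p_i^2) = 0.2797. Gini = 1 - 0.2797 = 0.7203, which rounds to 0.720.

0.720


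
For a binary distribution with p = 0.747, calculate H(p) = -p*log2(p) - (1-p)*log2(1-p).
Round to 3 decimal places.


H = -0.747*log2(0.747) - 0.253*log2(0.253) = 0.816.

0.816


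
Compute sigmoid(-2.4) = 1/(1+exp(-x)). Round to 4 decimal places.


sigma(-2.4) = 1/(1+e^(2.4)) = 1/(1+11.023176) = 1/12.023176 = 0.0832.

0.0832
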